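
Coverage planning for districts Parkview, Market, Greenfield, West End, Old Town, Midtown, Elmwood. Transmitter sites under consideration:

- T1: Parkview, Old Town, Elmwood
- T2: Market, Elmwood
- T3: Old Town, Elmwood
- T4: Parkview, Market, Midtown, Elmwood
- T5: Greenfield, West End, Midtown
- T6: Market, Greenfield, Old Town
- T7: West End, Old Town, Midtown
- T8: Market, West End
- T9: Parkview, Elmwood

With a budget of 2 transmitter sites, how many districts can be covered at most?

6

Choosing T1, T5 covers {Parkview, Greenfield, West End, Old Town, Midtown, Elmwood} — 6 districts.
No choice of 2 transmitter sites does better; here Market is left uncovered.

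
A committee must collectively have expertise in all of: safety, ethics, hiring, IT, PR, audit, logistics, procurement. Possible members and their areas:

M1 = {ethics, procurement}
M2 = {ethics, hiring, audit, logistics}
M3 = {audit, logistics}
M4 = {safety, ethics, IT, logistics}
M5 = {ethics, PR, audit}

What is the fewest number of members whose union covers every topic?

M1, M2, M4, M5 together cover {safety, ethics, hiring, IT, PR, audit, logistics, procurement} — every topic.
No 3 of the 5 members cover everything (all 10 triples fall short), so 4 is minimum.

4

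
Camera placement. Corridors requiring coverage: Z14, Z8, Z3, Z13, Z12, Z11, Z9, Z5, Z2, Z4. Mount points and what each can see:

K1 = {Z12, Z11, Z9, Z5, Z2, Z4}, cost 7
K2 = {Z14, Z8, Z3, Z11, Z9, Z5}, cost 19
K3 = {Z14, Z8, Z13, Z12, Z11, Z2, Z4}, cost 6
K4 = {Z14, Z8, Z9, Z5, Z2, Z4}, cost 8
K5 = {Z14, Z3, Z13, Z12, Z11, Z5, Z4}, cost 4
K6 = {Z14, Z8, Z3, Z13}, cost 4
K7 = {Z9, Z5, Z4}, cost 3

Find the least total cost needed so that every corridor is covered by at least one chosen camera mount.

K1, K6 cover every corridor at cost 7 + 4 = 11.
Any cover uses at least 2 camera mounts; among all covering selections none totals below 11.
Greedy by coverage-per-cost would pick K5, K4 for 12 — worse than the optimum 11.

11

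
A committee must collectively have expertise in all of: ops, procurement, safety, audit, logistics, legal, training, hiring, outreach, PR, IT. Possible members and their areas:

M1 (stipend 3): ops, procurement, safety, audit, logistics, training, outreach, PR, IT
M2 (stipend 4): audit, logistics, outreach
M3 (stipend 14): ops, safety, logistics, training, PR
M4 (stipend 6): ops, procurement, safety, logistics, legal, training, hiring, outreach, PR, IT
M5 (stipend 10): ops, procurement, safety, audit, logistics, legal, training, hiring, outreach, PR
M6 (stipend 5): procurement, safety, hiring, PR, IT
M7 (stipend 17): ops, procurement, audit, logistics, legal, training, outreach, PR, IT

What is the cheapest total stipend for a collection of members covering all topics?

M1, M4 cover every topic at stipend 3 + 6 = 9.
Any cover uses at least 2 members; among all covering selections none totals below 9.

9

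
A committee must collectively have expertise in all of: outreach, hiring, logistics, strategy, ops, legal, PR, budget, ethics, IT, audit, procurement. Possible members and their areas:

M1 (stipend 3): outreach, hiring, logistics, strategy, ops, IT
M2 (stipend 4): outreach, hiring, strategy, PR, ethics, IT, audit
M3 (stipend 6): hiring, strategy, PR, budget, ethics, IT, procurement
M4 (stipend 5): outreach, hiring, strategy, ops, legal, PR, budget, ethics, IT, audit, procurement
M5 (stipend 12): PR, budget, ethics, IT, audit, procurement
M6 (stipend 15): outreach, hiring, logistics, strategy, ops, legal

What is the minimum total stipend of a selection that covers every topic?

8

M1, M4 cover every topic at stipend 3 + 5 = 8.
Any cover uses at least 2 members; among all covering selections none totals below 8.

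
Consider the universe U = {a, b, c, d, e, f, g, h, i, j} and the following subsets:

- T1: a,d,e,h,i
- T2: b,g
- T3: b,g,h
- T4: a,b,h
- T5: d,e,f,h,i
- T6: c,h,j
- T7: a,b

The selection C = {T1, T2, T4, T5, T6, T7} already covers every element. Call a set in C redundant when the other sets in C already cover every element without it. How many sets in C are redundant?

Drop T1: the rest still cover every element — redundant.
Drop T2: g uncovered — not redundant.
Drop T4: the rest still cover every element — redundant.
Drop T5: f uncovered — not redundant.
Drop T6: c, j uncovered — not redundant.
Drop T7: the rest still cover every element — redundant.
3 redundant: T1, T4, T7.

3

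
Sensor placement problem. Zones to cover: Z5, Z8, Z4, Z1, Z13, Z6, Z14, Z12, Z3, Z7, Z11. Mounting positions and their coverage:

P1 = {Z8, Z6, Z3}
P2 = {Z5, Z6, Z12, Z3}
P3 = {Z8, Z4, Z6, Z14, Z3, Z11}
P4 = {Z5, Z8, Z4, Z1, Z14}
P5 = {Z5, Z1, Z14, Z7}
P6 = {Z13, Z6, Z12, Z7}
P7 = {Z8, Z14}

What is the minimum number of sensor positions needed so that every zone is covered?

3

P3, P4, P6 together cover {Z5, Z8, Z4, Z1, Z13, Z6, Z14, Z12, Z3, Z7, Z11} — every zone.
No 2 of the 7 sensor positions cover everything (all 21 pairs fall short), so 3 is minimum.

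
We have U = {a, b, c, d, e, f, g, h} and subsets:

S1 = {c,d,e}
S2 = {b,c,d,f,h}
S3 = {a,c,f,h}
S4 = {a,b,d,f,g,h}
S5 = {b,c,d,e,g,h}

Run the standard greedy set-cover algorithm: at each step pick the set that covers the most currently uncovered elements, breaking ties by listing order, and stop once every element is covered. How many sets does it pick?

2

Pick 1: S4 covers 6 new elements (a, b, d, f, g, h).
Pick 2: S1 covers 2 new elements (c, e).
Greedy uses 2 sets.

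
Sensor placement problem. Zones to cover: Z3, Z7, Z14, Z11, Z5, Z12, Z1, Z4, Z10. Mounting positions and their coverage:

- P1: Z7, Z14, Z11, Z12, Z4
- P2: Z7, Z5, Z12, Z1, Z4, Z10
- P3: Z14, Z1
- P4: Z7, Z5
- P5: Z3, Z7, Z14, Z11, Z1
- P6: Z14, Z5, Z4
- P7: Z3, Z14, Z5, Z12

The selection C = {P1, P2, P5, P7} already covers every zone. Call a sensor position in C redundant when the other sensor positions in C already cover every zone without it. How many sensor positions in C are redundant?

Drop P1: the rest still cover every zone — redundant.
Drop P2: Z10 uncovered — not redundant.
Drop P5: the rest still cover every zone — redundant.
Drop P7: the rest still cover every zone — redundant.
3 redundant: P1, P5, P7.

3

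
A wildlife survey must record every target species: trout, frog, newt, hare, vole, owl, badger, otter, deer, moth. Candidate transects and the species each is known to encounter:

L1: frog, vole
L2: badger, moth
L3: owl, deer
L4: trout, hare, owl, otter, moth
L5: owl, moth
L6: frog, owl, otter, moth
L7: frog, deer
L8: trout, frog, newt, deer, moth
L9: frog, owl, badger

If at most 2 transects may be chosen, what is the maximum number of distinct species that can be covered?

Choosing L4, L8 covers {trout, frog, newt, hare, owl, otter, deer, moth} — 8 species.
No choice of 2 transects does better; here vole, badger are left uncovered.

8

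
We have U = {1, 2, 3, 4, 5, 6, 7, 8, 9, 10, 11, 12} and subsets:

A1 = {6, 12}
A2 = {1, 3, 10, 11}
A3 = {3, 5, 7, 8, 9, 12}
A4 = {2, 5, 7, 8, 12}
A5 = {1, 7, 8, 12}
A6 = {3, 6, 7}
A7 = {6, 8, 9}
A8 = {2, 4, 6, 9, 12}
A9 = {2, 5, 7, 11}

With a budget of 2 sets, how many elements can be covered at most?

Choosing A2, A3 covers {1, 3, 5, 7, 8, 9, 10, 11, 12} — 9 elements.
No choice of 2 sets does better; here 2, 4, 6 are left uncovered.

9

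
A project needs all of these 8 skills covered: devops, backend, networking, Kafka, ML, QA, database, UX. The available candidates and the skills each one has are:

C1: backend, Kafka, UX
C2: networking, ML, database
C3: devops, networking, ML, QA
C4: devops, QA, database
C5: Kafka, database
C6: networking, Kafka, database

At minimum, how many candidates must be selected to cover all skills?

C1, C2, C3 together cover {devops, backend, networking, Kafka, ML, QA, database, UX} — every skill.
No 2 of the 6 candidates cover everything (all 15 pairs fall short), so 3 is minimum.

3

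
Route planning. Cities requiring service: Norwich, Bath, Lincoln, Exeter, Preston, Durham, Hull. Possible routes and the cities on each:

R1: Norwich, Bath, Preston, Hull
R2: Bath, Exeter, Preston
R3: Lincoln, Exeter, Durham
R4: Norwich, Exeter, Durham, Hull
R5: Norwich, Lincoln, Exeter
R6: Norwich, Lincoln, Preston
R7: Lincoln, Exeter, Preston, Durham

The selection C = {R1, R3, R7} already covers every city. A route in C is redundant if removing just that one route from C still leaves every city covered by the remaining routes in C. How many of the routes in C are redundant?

Drop R1: Norwich, Bath, Hull uncovered — not redundant.
Drop R3: the rest still cover every city — redundant.
Drop R7: the rest still cover every city — redundant.
2 redundant: R3, R7.

2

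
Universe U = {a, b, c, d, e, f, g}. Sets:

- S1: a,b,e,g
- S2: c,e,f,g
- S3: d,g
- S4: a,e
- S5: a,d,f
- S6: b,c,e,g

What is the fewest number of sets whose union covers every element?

2

S5, S6 together cover {a, b, c, d, e, f, g} — every element.
No single set contains all 7 elements, so 2 is optimal.
Greedy (largest uncovered first) would take S1, S2, S3 — 3 sets — but 2 suffice.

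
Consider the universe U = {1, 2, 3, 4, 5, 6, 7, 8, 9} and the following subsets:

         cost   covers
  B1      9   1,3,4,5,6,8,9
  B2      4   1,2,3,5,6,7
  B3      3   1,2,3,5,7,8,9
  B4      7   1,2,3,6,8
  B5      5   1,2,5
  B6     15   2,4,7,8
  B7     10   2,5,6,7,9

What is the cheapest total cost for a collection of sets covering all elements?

B1, B3 cover every element at cost 9 + 3 = 12.
Any cover uses at least 2 sets; among all covering selections none totals below 12.

12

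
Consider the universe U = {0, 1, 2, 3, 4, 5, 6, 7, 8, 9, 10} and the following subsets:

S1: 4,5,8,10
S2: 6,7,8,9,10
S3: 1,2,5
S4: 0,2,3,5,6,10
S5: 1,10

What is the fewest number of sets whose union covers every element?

S1, S2, S3, S4 together cover {0, 1, 2, 3, 4, 5, 6, 7, 8, 9, 10} — every element.
No 3 of the 5 sets cover everything (all 10 triples fall short), so 4 is minimum.

4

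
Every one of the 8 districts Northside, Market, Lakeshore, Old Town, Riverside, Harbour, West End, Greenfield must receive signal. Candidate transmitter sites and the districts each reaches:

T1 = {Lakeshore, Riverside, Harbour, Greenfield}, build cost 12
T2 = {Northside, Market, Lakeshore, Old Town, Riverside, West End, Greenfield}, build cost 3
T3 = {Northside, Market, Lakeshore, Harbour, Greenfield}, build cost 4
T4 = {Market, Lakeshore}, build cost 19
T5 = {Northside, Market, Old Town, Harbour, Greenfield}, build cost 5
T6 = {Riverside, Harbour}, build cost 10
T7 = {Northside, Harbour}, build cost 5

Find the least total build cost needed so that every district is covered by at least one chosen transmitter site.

7

T2, T3 cover every district at build cost 3 + 4 = 7.
Any cover uses at least 2 transmitter sites; among all covering selections none totals below 7.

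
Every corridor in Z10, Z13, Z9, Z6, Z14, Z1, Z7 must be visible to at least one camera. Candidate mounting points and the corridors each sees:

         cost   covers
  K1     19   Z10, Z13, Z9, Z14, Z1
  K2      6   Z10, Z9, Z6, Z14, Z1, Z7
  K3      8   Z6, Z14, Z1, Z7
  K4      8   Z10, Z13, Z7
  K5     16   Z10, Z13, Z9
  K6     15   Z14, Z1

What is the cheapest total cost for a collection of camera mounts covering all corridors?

14

K2, K4 cover every corridor at cost 6 + 8 = 14.
Any cover uses at least 2 camera mounts; among all covering selections none totals below 14.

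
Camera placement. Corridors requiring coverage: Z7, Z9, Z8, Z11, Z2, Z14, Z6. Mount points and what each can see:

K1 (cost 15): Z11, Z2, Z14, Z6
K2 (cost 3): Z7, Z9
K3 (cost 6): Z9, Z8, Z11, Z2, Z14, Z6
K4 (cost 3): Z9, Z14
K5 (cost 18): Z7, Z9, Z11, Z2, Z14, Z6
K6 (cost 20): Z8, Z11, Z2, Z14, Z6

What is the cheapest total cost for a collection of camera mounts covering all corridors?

K2, K3 cover every corridor at cost 3 + 6 = 9.
Any cover uses at least 2 camera mounts; among all covering selections none totals below 9.

9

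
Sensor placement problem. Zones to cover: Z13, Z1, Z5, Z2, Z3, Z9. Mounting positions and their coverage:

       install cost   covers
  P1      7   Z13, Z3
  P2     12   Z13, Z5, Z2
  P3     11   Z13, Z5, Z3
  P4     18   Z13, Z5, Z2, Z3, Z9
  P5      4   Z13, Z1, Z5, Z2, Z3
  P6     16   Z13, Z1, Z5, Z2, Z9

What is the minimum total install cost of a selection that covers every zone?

20

P5, P6 cover every zone at install cost 4 + 16 = 20.
Any cover uses at least 2 sensor positions; among all covering selections none totals below 20.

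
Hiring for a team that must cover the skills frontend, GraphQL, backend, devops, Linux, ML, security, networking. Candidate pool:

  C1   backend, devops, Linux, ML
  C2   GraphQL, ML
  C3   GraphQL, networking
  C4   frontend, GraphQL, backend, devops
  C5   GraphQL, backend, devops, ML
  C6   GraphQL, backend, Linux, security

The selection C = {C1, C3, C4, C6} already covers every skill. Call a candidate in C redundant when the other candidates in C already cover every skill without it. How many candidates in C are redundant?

0

Drop C1: ML uncovered — not redundant.
Drop C3: networking uncovered — not redundant.
Drop C4: frontend uncovered — not redundant.
Drop C6: security uncovered — not redundant.
None of the candidates in C is redundant.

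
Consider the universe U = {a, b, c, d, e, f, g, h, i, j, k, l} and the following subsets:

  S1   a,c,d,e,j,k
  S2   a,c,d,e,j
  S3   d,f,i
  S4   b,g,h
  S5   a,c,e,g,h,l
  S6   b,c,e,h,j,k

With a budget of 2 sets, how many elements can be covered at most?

9

Choosing S1, S4 covers {a, b, c, d, e, g, h, j, k} — 9 elements.
No choice of 2 sets does better; here f, i, l are left uncovered.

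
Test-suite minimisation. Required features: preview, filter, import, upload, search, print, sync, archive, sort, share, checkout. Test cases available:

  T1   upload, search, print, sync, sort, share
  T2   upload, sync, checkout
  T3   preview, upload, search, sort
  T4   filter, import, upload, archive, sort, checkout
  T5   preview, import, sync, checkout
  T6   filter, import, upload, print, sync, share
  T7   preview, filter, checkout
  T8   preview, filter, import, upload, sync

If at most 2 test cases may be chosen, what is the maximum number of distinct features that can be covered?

Choosing T1, T4 covers {filter, import, upload, search, print, sync, archive, sort, share, checkout} — 10 features.
No choice of 2 test cases does better; here preview is left uncovered.

10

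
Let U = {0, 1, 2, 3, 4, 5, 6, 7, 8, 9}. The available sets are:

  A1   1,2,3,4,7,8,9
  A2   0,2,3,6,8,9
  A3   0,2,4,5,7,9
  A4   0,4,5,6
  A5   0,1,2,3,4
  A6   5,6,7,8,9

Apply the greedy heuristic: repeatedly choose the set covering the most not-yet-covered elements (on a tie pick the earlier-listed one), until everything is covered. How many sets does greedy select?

2

Pick 1: A1 covers 7 new elements (1, 2, 3, 4, 7, 8, 9).
Pick 2: A4 covers 3 new elements (0, 5, 6).
Greedy uses 2 sets.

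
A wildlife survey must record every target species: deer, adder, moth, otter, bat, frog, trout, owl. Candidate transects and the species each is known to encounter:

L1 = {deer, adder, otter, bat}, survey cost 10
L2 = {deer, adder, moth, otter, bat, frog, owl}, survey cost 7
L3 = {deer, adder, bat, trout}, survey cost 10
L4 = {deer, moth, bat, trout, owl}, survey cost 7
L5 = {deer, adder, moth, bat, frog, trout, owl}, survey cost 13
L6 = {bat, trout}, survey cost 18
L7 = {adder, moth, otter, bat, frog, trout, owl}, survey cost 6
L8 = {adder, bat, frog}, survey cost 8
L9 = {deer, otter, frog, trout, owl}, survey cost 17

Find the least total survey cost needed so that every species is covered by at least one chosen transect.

L2, L7 cover every species at survey cost 7 + 6 = 13.
Any cover uses at least 2 transects; among all covering selections none totals below 13.

13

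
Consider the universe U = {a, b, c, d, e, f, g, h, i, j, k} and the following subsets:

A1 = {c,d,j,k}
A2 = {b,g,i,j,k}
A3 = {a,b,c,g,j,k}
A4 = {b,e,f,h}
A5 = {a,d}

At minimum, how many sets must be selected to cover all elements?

4

A1, A2, A3, A4 together cover {a, b, c, d, e, f, g, h, i, j, k} — every element.
No 3 of the 5 sets cover everything (all 10 triples fall short), so 4 is minimum.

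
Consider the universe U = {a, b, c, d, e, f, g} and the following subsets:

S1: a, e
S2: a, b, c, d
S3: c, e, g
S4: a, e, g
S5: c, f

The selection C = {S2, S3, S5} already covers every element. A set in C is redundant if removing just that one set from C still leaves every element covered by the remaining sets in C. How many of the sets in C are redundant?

0

Drop S2: a, b, d uncovered — not redundant.
Drop S3: e, g uncovered — not redundant.
Drop S5: f uncovered — not redundant.
None of the sets in C is redundant.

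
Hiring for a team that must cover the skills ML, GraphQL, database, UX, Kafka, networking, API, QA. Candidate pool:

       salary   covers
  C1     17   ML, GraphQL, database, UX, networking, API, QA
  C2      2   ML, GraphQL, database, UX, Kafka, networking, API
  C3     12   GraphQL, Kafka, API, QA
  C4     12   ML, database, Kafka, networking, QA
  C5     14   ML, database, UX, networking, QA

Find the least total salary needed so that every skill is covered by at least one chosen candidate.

C2, C3 cover every skill at salary 2 + 12 = 14.
Any cover uses at least 2 candidates; among all covering selections none totals below 14.

14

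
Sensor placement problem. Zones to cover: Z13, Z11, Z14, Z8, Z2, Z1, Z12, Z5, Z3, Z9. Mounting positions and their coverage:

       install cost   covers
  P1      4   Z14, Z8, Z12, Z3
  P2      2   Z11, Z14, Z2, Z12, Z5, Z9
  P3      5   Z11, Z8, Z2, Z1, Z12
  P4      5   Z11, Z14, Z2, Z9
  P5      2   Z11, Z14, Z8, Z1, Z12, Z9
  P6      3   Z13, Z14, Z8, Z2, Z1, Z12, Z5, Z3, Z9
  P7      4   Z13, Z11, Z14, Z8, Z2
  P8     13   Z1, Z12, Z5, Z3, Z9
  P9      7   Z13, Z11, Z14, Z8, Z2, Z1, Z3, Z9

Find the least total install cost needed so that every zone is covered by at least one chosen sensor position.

5

P2, P6 cover every zone at install cost 2 + 3 = 5.
Any cover uses at least 2 sensor positions; among all covering selections none totals below 5.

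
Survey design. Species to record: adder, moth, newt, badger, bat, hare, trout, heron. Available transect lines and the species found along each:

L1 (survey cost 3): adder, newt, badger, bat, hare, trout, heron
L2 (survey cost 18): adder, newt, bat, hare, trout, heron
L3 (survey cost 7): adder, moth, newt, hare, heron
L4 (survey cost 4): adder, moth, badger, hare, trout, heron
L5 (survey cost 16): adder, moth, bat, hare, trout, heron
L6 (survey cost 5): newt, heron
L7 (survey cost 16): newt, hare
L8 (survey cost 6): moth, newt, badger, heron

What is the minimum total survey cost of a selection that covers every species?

L1, L4 cover every species at survey cost 3 + 4 = 7.
Any cover uses at least 2 transects; among all covering selections none totals below 7.

7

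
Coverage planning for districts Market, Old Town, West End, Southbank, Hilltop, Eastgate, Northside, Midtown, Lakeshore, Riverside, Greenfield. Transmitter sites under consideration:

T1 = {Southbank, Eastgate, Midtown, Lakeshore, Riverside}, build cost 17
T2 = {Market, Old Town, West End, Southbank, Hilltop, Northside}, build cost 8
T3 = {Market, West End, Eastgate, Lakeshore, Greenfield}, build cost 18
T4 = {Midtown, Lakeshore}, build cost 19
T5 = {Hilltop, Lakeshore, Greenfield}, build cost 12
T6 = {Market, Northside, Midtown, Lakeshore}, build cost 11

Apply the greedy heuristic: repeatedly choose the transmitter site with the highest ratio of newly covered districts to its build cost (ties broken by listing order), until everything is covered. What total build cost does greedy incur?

37

Pick 1: T2 adds 6 new (Market, Old Town, West End, Southbank, Hilltop, Northside) at build cost 8 (ratio 6/8).
Pick 2: T1 adds 4 new (Eastgate, Midtown, Lakeshore, Riverside) at build cost 17 (ratio 4/17).
Pick 3: T5 adds 1 new (Greenfield) at build cost 12 (ratio 1/12).
Greedy total build cost: 8 + 17 + 12 = 37.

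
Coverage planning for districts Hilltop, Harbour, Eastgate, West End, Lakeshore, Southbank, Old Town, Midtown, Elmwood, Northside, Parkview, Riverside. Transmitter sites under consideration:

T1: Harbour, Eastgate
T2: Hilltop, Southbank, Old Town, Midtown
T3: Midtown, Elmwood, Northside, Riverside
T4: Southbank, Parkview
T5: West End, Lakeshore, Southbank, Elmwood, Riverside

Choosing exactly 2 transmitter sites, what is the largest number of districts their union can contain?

8

Choosing T2, T5 covers {Hilltop, West End, Lakeshore, Southbank, Old Town, Midtown, Elmwood, Riverside} — 8 districts.
No choice of 2 transmitter sites does better; here Harbour, Eastgate, Northside, Parkview are left uncovered.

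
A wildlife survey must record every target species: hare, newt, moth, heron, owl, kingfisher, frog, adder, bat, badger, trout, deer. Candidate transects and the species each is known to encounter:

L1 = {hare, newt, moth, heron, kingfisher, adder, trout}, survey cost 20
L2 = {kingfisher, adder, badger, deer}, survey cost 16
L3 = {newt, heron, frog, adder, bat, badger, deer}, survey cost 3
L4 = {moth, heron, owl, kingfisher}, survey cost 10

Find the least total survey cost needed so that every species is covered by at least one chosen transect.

33

L1, L3, L4 cover every species at survey cost 20 + 3 + 10 = 33.
Any cover uses at least 3 transects; among all covering selections none totals below 33.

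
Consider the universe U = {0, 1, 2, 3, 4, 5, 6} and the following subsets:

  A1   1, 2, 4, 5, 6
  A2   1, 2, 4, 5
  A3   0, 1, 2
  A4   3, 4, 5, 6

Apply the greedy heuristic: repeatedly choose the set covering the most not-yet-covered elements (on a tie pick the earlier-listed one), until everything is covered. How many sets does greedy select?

3

Pick 1: A1 covers 5 new elements (1, 2, 4, 5, 6).
Pick 2: A3 covers 1 new elements (0).
Pick 3: A4 covers 1 new elements (3).
Greedy uses 3 sets. (The true minimum is 2.)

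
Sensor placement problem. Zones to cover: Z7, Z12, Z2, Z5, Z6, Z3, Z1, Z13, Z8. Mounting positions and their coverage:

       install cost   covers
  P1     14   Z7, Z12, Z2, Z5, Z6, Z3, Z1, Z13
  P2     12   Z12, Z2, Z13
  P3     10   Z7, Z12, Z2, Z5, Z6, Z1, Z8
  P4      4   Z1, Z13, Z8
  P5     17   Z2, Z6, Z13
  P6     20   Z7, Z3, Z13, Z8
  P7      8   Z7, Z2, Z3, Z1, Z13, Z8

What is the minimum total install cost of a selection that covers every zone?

P1, P4 cover every zone at install cost 14 + 4 = 18.
Any cover uses at least 2 sensor positions; among all covering selections none totals below 18.
Greedy by coverage-per-install cost would pick P4, P3, P7 for 22 — worse than the optimum 18.

18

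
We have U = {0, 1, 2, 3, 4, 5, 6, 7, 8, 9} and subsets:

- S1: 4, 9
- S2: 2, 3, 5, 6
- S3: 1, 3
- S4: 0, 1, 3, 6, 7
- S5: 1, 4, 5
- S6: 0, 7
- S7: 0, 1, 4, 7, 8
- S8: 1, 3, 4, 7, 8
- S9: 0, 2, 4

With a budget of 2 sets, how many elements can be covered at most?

Choosing S2, S7 covers {0, 1, 2, 3, 4, 5, 6, 7, 8} — 9 elements.
No choice of 2 sets does better; here 9 is left uncovered.

9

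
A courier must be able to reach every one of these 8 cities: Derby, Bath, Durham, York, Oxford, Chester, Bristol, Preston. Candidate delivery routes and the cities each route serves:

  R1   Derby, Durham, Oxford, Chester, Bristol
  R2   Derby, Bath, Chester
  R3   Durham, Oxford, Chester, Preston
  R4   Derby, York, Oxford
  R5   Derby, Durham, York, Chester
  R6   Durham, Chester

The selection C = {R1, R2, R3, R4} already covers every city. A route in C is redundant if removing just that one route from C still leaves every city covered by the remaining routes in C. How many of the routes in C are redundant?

Drop R1: Bristol uncovered — not redundant.
Drop R2: Bath uncovered — not redundant.
Drop R3: Preston uncovered — not redundant.
Drop R4: York uncovered — not redundant.
None of the routes in C is redundant.

0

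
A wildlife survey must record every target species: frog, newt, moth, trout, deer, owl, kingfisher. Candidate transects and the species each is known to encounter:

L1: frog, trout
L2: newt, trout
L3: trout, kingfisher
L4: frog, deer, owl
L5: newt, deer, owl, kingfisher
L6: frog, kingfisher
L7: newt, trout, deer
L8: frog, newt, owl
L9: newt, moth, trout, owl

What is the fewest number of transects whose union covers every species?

L1, L5, L9 together cover {frog, newt, moth, trout, deer, owl, kingfisher} — every species.
No 2 of the 9 transects cover everything (all 36 pairs fall short), so 3 is minimum.

3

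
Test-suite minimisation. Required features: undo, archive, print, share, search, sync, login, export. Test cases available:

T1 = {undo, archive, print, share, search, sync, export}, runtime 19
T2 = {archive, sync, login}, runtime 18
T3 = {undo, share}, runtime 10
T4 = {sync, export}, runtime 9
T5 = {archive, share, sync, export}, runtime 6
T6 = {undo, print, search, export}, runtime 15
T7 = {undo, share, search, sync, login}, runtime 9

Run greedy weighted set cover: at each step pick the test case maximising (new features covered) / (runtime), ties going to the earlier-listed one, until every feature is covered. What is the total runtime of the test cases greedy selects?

Pick 1: T5 adds 4 new (archive, share, sync, export) at runtime 6 (ratio 4/6).
Pick 2: T7 adds 3 new (undo, search, login) at runtime 9 (ratio 3/9).
Pick 3: T6 adds 1 new (print) at runtime 15 (ratio 1/15).
Greedy total runtime: 6 + 9 + 15 = 30. (The true optimum is 28, so greedy overshoots here.)

30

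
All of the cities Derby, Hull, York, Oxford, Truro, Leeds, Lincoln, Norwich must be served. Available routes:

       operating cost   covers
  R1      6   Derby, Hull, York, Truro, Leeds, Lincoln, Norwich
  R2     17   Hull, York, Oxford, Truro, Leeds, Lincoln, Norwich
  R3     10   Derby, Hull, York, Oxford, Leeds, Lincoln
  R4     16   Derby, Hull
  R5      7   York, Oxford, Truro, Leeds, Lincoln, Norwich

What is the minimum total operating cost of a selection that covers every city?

13

R1, R5 cover every city at operating cost 6 + 7 = 13.
Any cover uses at least 2 routes; among all covering selections none totals below 13.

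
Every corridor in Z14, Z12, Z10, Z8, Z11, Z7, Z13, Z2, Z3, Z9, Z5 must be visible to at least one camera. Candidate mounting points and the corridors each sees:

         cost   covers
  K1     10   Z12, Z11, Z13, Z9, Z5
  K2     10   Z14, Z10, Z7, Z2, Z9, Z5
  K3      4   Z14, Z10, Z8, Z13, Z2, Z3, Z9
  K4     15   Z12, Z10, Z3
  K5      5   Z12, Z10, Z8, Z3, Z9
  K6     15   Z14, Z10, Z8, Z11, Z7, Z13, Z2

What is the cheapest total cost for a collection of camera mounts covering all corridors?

K1, K2, K3 cover every corridor at cost 10 + 10 + 4 = 24.
Any cover uses at least 3 camera mounts; among all covering selections none totals below 24.

24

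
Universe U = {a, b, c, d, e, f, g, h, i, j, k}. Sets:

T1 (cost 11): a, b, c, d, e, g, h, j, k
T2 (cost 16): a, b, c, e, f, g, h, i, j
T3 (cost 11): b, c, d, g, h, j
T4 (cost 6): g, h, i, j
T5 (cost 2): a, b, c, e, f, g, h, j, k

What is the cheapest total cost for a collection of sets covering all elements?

T1, T4, T5 cover every element at cost 11 + 6 + 2 = 19.
Any cover uses at least 2 sets; among all covering selections none totals below 19.

19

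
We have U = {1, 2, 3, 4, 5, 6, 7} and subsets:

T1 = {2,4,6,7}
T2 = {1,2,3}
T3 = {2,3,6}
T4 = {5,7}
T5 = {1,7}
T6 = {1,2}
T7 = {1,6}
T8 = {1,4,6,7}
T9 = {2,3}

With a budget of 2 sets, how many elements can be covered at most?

Choosing T1, T2 covers {1, 2, 3, 4, 6, 7} — 6 elements.
No choice of 2 sets does better; here 5 is left uncovered.

6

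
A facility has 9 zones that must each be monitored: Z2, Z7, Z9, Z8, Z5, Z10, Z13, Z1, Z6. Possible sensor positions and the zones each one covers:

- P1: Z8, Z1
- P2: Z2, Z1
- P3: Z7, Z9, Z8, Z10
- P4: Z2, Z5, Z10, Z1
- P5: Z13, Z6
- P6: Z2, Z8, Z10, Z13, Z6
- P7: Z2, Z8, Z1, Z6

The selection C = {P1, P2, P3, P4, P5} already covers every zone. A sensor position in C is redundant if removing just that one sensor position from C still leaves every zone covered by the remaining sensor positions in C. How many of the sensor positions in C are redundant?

Drop P1: the rest still cover every zone — redundant.
Drop P2: the rest still cover every zone — redundant.
Drop P3: Z7, Z9 uncovered — not redundant.
Drop P4: Z5 uncovered — not redundant.
Drop P5: Z13, Z6 uncovered — not redundant.
2 redundant: P1, P2.

2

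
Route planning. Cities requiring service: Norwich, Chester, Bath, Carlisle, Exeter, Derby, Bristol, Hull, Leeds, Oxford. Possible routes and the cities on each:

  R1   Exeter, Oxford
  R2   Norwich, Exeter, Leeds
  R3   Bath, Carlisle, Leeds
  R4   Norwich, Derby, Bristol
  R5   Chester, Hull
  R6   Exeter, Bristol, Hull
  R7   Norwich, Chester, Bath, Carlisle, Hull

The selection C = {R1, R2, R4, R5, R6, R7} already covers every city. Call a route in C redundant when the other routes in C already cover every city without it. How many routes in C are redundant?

Drop R1: Oxford uncovered — not redundant.
Drop R2: Leeds uncovered — not redundant.
Drop R4: Derby uncovered — not redundant.
Drop R5: the rest still cover every city — redundant.
Drop R6: the rest still cover every city — redundant.
Drop R7: Bath, Carlisle uncovered — not redundant.
2 redundant: R5, R6.

2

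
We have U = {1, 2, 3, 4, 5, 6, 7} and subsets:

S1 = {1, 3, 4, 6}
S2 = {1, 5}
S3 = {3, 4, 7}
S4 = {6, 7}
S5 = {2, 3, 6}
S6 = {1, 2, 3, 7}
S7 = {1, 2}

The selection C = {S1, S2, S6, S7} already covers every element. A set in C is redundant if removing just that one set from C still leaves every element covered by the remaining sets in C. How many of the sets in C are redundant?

Drop S1: 4, 6 uncovered — not redundant.
Drop S2: 5 uncovered — not redundant.
Drop S6: 7 uncovered — not redundant.
Drop S7: the rest still cover every element — redundant.
1 redundant: S7.

1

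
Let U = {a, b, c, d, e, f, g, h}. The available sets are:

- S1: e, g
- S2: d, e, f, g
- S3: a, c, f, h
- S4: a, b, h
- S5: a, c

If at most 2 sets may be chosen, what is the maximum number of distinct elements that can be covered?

7

Choosing S2, S3 covers {a, c, d, e, f, g, h} — 7 elements.
No choice of 2 sets does better; here b is left uncovered.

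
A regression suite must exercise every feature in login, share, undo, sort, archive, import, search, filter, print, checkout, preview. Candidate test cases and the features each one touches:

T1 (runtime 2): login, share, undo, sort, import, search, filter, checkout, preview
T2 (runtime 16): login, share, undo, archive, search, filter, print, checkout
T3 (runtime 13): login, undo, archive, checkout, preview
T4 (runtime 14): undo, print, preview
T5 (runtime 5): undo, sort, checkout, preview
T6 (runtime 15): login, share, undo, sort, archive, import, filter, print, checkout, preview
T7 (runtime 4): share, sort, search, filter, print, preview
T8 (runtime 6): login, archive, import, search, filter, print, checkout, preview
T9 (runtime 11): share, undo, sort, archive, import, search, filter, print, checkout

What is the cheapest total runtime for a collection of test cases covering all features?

T1, T8 cover every feature at runtime 2 + 6 = 8.
Any cover uses at least 2 test cases; among all covering selections none totals below 8.

8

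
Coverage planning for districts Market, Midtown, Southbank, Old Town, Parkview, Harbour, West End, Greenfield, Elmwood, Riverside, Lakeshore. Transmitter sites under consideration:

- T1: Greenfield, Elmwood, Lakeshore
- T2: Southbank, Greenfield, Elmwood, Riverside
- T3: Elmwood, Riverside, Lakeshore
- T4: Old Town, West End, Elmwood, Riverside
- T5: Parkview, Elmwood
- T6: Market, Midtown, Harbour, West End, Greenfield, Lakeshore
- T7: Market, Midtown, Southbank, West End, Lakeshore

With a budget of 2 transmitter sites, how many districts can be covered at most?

9

Choosing T2, T6 covers {Market, Midtown, Southbank, Harbour, West End, Greenfield, Elmwood, Riverside, Lakeshore} — 9 districts.
No choice of 2 transmitter sites does better; here Old Town, Parkview are left uncovered.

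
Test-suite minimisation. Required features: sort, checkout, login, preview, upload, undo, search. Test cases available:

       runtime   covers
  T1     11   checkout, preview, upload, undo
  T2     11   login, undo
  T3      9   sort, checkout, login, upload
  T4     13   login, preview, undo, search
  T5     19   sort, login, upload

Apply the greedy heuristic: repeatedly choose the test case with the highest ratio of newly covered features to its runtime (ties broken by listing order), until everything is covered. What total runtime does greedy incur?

Pick 1: T3 adds 4 new (sort, checkout, login, upload) at runtime 9 (ratio 4/9).
Pick 2: T4 adds 3 new (preview, undo, search) at runtime 13 (ratio 3/13).
Greedy total runtime: 9 + 13 = 22.

22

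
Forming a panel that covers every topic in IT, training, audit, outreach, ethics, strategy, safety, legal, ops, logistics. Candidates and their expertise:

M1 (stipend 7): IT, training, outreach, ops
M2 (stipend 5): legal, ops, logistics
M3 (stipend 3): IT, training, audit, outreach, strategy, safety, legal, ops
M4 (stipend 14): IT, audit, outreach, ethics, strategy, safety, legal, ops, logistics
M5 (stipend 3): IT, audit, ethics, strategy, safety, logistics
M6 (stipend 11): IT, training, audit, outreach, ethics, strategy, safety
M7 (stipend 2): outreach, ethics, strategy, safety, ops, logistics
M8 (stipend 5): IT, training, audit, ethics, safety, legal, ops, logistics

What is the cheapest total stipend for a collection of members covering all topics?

5

M3, M7 cover every topic at stipend 3 + 2 = 5.
Any cover uses at least 2 members; among all covering selections none totals below 5.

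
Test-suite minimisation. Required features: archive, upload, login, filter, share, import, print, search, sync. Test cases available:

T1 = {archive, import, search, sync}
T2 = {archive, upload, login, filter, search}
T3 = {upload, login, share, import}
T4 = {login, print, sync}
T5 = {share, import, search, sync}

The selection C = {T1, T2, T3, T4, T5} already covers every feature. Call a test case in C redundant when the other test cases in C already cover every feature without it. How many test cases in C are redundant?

Drop T1: the rest still cover every feature — redundant.
Drop T2: filter uncovered — not redundant.
Drop T3: the rest still cover every feature — redundant.
Drop T4: print uncovered — not redundant.
Drop T5: the rest still cover every feature — redundant.
3 redundant: T1, T3, T5.

3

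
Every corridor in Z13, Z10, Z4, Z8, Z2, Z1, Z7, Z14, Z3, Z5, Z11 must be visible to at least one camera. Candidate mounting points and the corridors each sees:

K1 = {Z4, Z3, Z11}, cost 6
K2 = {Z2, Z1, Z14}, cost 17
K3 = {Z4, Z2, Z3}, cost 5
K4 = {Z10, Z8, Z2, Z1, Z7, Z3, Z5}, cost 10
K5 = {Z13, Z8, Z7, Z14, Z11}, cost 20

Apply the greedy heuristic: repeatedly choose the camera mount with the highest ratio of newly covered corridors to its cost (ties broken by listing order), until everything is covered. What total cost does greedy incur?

Pick 1: K4 adds 7 new (Z10, Z8, Z2, Z1, Z7, Z3, Z5) at cost 10 (ratio 7/10).
Pick 2: K1 adds 2 new (Z4, Z11) at cost 6 (ratio 2/6).
Pick 3: K5 adds 2 new (Z13, Z14) at cost 20 (ratio 2/20).
Greedy total cost: 10 + 6 + 20 = 36. (The true optimum is 35, so greedy overshoots here.)

36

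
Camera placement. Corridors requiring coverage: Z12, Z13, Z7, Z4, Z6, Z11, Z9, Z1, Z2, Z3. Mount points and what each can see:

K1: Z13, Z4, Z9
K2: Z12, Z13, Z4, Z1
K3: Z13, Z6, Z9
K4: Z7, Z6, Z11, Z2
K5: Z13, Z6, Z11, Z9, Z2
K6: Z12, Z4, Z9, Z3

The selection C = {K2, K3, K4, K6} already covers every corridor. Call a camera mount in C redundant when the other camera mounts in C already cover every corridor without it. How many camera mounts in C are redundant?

Drop K2: Z1 uncovered — not redundant.
Drop K3: the rest still cover every corridor — redundant.
Drop K4: Z7, Z11, Z2 uncovered — not redundant.
Drop K6: Z3 uncovered — not redundant.
1 redundant: K3.

1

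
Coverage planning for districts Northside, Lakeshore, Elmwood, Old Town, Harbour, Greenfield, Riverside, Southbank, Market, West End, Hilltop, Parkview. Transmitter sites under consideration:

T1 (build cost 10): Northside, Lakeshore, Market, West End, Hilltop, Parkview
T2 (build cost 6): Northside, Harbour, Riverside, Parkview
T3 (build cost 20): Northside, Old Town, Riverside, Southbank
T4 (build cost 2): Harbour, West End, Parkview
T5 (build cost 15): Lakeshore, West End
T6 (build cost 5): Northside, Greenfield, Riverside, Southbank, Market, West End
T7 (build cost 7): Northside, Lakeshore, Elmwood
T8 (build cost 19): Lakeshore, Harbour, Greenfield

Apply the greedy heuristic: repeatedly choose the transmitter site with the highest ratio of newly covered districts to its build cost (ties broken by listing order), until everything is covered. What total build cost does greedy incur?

Pick 1: T4 adds 3 new (Harbour, West End, Parkview) at build cost 2 (ratio 3/2).
Pick 2: T6 adds 5 new (Northside, Greenfield, Riverside, Southbank, Market) at build cost 5 (ratio 5/5).
Pick 3: T7 adds 2 new (Lakeshore, Elmwood) at build cost 7 (ratio 2/7).
Pick 4: T1 adds 1 new (Hilltop) at build cost 10 (ratio 1/10).
Pick 5: T3 adds 1 new (Old Town) at build cost 20 (ratio 1/20).
Greedy total build cost: 2 + 5 + 7 + 10 + 20 = 44.

44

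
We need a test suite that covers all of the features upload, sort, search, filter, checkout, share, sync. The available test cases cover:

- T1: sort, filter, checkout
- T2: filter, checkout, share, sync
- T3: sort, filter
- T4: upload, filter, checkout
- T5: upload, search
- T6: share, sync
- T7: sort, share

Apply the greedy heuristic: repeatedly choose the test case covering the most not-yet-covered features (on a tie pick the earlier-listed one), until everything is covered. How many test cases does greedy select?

3

Pick 1: T2 covers 4 new features (filter, checkout, share, sync).
Pick 2: T5 covers 2 new features (upload, search).
Pick 3: T1 covers 1 new features (sort).
Greedy uses 3 test cases.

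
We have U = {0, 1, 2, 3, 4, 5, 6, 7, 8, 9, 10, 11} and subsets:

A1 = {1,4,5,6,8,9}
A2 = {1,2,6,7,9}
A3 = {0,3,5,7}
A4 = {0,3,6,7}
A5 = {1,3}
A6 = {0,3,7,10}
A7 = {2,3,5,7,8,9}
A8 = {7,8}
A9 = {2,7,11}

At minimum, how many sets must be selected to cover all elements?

A1, A6, A9 together cover {0, 1, 2, 3, 4, 5, 6, 7, 8, 9, 10, 11} — every element.
No 2 of the 9 sets cover everything (all 36 pairs fall short), so 3 is minimum.

3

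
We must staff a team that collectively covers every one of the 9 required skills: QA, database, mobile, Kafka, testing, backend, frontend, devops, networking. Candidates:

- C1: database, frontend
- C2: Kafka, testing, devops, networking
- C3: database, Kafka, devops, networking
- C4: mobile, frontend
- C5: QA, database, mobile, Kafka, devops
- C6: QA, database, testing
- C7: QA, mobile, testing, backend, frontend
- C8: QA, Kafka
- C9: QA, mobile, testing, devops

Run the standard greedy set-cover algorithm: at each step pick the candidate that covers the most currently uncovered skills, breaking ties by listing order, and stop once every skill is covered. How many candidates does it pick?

3

Pick 1: C5 covers 5 new skills (QA, database, mobile, Kafka, devops).
Pick 2: C7 covers 3 new skills (testing, backend, frontend).
Pick 3: C2 covers 1 new skills (networking).
Greedy uses 3 candidates. (The true minimum is 2.)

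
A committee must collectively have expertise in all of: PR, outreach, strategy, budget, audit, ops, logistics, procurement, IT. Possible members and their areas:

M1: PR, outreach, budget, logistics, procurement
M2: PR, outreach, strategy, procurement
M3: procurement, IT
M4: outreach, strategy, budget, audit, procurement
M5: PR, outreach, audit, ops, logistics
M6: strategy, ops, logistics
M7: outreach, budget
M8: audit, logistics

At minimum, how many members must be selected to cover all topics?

3

M3, M4, M5 together cover {PR, outreach, strategy, budget, audit, ops, logistics, procurement, IT} — every topic.
No 2 of the 8 members cover everything (all 28 pairs fall short), so 3 is minimum.
Greedy (largest uncovered first) would take M1, M4, M3, M5 — 4 members — but 3 suffice.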